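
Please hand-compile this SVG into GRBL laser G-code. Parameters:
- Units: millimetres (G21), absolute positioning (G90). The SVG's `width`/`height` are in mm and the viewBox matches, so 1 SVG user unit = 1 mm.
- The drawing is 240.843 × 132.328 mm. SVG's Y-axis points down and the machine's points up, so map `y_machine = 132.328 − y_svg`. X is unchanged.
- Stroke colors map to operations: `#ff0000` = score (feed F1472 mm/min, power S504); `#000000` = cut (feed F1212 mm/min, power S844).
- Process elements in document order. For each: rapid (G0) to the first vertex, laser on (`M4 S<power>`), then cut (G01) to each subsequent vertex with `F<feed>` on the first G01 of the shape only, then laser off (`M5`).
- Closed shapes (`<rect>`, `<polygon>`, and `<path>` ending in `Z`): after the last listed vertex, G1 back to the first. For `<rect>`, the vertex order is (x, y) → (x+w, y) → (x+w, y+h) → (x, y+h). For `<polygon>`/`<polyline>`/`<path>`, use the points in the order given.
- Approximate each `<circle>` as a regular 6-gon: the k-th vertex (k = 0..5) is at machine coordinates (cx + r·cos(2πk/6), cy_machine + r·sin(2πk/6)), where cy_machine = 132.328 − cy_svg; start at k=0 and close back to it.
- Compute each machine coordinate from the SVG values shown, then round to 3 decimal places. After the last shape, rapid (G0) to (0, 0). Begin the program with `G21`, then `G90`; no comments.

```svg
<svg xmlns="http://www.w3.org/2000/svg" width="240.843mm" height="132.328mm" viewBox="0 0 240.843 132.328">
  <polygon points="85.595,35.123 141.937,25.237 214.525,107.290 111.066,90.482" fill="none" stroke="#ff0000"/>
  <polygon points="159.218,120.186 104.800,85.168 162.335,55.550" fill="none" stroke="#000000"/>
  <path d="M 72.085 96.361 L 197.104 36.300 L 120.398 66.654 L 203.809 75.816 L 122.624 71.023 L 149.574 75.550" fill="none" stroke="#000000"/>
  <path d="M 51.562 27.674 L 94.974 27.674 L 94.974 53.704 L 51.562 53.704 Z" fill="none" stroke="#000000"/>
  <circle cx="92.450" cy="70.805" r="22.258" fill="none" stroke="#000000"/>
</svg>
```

G21
G90
G0 X85.595 Y97.205
M4 S504
G01 X141.937 Y107.091 F1472
G01 X214.525 Y25.038
G01 X111.066 Y41.846
G01 X85.595 Y97.205
M5
G0 X159.218 Y12.142
M4 S844
G01 X104.800 Y47.160 F1212
G01 X162.335 Y76.778
G01 X159.218 Y12.142
M5
G0 X72.085 Y35.967
M4 S844
G01 X197.104 Y96.028 F1212
G01 X120.398 Y65.674
G01 X203.809 Y56.512
G01 X122.624 Y61.305
G01 X149.574 Y56.778
M5
G0 X51.562 Y104.654
M4 S844
G01 X94.974 Y104.654 F1212
G01 X94.974 Y78.624
G01 X51.562 Y78.624
G01 X51.562 Y104.654
M5
G0 X114.708 Y61.523
M4 S844
G01 X103.579 Y80.799 F1212
G01 X81.321 Y80.799
G01 X70.192 Y61.523
G01 X81.321 Y42.247
G01 X103.579 Y42.247
G01 X114.708 Y61.523
M5
G0 X0.000 Y0.000

viewBox `0 0 240.843 132.328` with mm width/height → 1 unit = 1 mm. Flip: y_m = 132.328 − y_svg.

**Shape 1** — `<polygon>` closed polygon, stroke `#ff0000` → score (S504, F1472). Machine vertices: (85.595,97.205) → (141.937,107.091) → (214.525,25.038) → (111.066,41.846) → (85.595,97.205). Closed: final G1 returns to the first vertex.

**Shape 2** — `<polygon>` regular polygon, stroke `#000000` → cut (S844, F1212). Machine vertices: (159.218,12.142) → (104.800,47.160) → (162.335,76.778) → (159.218,12.142). Closed: final G1 returns to the first vertex.

**Shape 3** — `<path>` open polyline, stroke `#000000` → cut (S844, F1212). Machine vertices: (72.085,35.967) → (197.104,96.028) → (120.398,65.674) → (203.809,56.512) → (122.624,61.305) → (149.574,56.778). Open path.

**Shape 4** — `<path>` rectangle, stroke `#000000` → cut (S844, F1212). Machine vertices: (51.562,104.654) → (94.974,104.654) → (94.974,78.624) → (51.562,78.624) → (51.562,104.654). Closed: final G1 returns to the first vertex.

**Shape 5** — `<circle>` circle, stroke `#000000` → cut (S844, F1212). Machine vertices: (114.708,61.523) → (103.579,80.799) → (81.321,80.799) → (70.192,61.523) → (81.321,42.247) → (103.579,42.247) → (114.708,61.523). Closed: final G1 returns to the first vertex.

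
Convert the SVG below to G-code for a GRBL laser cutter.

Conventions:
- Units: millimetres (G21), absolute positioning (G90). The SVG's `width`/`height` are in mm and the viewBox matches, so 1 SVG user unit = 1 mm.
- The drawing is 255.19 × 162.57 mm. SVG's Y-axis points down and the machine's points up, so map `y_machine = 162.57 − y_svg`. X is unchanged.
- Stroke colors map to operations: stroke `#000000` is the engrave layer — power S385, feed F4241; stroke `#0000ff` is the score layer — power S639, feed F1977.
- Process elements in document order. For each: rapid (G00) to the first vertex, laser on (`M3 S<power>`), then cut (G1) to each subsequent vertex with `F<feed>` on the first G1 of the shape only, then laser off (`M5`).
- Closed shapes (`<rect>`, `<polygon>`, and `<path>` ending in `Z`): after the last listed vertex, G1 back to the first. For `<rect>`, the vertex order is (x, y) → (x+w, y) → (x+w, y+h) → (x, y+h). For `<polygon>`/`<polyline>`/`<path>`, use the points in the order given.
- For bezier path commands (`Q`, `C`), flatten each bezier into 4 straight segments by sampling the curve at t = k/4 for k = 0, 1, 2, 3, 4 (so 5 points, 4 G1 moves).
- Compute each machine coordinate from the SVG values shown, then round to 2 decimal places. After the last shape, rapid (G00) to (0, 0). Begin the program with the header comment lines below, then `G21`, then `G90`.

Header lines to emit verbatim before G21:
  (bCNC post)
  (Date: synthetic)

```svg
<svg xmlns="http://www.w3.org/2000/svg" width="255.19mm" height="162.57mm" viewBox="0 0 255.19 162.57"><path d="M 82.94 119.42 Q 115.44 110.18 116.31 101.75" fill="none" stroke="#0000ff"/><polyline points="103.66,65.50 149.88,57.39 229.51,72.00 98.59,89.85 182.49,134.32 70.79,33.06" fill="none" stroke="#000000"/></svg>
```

Since the viewBox matches the mm dimensions, user units are millimetres directly. The only transform is the Y-flip y_m = 162.57 − y_svg.

Shape 1 is a quadratic bezier drawn with `<path>`. Its stroke #0000ff means score at S639, F1977. After flipping Y the toolpath is (82.94,43.15) → (97.21,47.72) → (107.53,52.19) → (113.90,56.55) → (116.31,60.82).

Shape 2 is a open polyline drawn with `<polyline>`. Its stroke #000000 means engrave at S385, F4241. After flipping Y the toolpath is (103.66,97.07) → (149.88,105.18) → (229.51,90.57) → (98.59,72.72) → (182.49,28.25) → (70.79,129.51).

(bCNC post)
(Date: synthetic)
G21
G90
G00 X82.94 Y43.15
M3 S639
G1 X97.21 Y47.72 F1977
G1 X107.53 Y52.19
G1 X113.90 Y56.55
G1 X116.31 Y60.82
M5
G00 X103.66 Y97.07
M3 S385
G1 X149.88 Y105.18 F4241
G1 X229.51 Y90.57
G1 X98.59 Y72.72
G1 X182.49 Y28.25
G1 X70.79 Y129.51
M5
G00 X0.00 Y0.00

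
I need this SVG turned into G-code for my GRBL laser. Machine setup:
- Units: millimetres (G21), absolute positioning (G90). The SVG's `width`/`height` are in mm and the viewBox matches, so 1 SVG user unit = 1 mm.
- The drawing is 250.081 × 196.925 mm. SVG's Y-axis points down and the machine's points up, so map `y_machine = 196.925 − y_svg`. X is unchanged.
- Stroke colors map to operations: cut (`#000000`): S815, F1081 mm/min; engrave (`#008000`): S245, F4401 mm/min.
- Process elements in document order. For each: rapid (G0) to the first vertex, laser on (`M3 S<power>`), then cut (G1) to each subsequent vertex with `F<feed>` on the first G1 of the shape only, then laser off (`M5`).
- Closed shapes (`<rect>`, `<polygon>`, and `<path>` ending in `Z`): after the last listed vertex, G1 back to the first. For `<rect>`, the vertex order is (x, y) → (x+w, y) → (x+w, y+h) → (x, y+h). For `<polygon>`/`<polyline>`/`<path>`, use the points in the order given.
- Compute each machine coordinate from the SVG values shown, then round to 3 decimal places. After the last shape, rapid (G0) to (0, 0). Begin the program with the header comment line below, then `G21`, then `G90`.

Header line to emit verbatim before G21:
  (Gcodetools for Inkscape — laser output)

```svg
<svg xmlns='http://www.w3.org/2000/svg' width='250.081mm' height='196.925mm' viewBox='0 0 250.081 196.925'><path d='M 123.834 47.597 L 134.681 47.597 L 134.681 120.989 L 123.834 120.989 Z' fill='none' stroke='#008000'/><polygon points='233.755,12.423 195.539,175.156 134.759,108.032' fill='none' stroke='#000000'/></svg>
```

(Gcodetools for Inkscape — laser output)
G21
G90
G0 X123.834 Y149.328
M3 S245
G1 X134.681 Y149.328 F4401
G1 X134.681 Y75.936
G1 X123.834 Y75.936
G1 X123.834 Y149.328
M5
G0 X233.755 Y184.502
M3 S815
G1 X195.539 Y21.769 F1081
G1 X134.759 Y88.893
G1 X233.755 Y184.502
M5
G0 X0.000 Y0.000

1 u = 1 mm; y_m = 196.925 − y.

[1] `<path>` rectangle, #008000→engrave S245 F4401: (123.834,149.328) → (134.681,149.328) → (134.681,75.936) → (123.834,75.936) → (123.834,149.328) (closed)

[2] `<polygon>` closed polygon, #000000→cut S815 F1081: (233.755,184.502) → (195.539,21.769) → (134.759,88.893) → (233.755,184.502) (closed)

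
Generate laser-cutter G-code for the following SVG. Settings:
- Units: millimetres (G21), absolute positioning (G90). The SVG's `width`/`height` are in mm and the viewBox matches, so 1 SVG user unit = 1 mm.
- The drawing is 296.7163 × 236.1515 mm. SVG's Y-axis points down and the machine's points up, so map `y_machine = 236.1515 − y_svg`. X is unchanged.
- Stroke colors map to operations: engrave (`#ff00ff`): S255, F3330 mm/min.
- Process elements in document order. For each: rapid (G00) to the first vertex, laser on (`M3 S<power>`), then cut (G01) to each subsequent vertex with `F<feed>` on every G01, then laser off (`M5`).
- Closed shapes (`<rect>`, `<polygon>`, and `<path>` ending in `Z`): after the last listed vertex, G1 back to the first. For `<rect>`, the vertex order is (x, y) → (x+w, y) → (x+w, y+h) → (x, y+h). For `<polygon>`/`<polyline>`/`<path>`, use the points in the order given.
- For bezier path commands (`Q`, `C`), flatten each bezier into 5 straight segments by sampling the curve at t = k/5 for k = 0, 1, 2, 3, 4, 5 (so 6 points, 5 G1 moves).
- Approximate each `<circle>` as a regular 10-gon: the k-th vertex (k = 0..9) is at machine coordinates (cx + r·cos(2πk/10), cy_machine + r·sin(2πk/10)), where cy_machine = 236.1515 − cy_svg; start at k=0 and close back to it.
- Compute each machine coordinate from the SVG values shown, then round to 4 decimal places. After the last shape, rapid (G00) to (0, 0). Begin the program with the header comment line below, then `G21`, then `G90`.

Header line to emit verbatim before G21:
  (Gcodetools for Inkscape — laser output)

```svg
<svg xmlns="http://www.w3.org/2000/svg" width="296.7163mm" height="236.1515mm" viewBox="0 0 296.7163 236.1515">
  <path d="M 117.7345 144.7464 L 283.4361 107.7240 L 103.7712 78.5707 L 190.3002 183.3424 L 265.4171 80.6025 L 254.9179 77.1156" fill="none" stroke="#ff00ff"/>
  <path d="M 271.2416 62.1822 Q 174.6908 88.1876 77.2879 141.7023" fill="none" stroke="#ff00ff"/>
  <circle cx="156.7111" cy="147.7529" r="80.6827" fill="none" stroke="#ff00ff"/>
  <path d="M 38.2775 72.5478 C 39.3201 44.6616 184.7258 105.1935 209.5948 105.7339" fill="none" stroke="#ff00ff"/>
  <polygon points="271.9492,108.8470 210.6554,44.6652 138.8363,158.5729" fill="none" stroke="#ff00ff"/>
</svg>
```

(Gcodetools for Inkscape — laser output)
G21
G90
G00 X117.7345 Y91.4051
M3 S255
G01 X283.4361 Y128.4275 F3330
G01 X103.7712 Y157.5808 F3330
G01 X190.3002 Y52.8091 F3330
G01 X265.4171 Y155.5490 F3330
G01 X254.9179 Y159.0359 F3330
M5
G00 X271.2416 Y173.9693
M3 S255
G01 X232.5872 Y162.4668 F3330
G01 X193.8646 Y148.7635 F3330
G01 X155.0739 Y132.8595 F3330
G01 X116.2150 Y114.7547 F3330
G01 X77.2879 Y94.4492 F3330
M5
G00 X237.3938 Y88.3986
M3 S255
G01 X221.9848 Y135.8227 F3330
G01 X181.6434 Y165.1324 F3330
G01 X131.7788 Y165.1324 F3330
G01 X91.4374 Y135.8227 F3330
G01 X76.0284 Y88.3986 F3330
G01 X91.4374 Y40.9745 F3330
G01 X131.7788 Y11.6648 F3330
G01 X181.6434 Y11.6648 F3330
G01 X221.9848 Y40.9745 F3330
G01 X237.3938 Y88.3986 F3330
M5
G00 X38.2775 Y163.6037
M3 S255
G01 X54.1074 Y170.9125 F3330
G01 X91.8693 Y164.1247 F3330
G01 X138.8480 Y150.3638 F3330
G01 X182.3282 Y136.7535 F3330
G01 X209.5948 Y130.4176 F3330
M5
G00 X271.9492 Y127.3045
M3 S255
G01 X210.6554 Y191.4863 F3330
G01 X138.8363 Y77.5786 F3330
G01 X271.9492 Y127.3045 F3330
M5
G00 X0.0000 Y0.0000

1 u = 1 mm; y_m = 236.1515 − y.

[1] `<path>` open polyline, #ff00ff→engrave S255 F3330: (117.7345,91.4051) → (283.4361,128.4275) → (103.7712,157.5808) → (190.3002,52.8091) → (265.4171,155.5490) → (254.9179,159.0359)

[2] `<path>` quadratic bezier, #ff00ff→engrave S255 F3330: (271.2416,173.9693) → (232.5872,162.4668) → (193.8646,148.7635) → (155.0739,132.8595) → (116.2150,114.7547) → (77.2879,94.4492)

[3] `<circle>` circle, #ff00ff→engrave S255 F3330: (237.3938,88.3986) → (221.9848,135.8227) → (181.6434,165.1324) → (131.7788,165.1324) → (91.4374,135.8227) → (76.0284,88.3986) → (91.4374,40.9745) → (131.7788,11.6648) → (181.6434,11.6648) → (221.9848,40.9745) → (237.3938,88.3986) (closed)

[4] `<path>` cubic bezier, #ff00ff→engrave S255 F3330: (38.2775,163.6037) → (54.1074,170.9125) → (91.8693,164.1247) → (138.8480,150.3638) → (182.3282,136.7535) → (209.5948,130.4176)

[5] `<polygon>` closed polygon, #ff00ff→engrave S255 F3330: (271.9492,127.3045) → (210.6554,191.4863) → (138.8363,77.5786) → (271.9492,127.3045) (closed)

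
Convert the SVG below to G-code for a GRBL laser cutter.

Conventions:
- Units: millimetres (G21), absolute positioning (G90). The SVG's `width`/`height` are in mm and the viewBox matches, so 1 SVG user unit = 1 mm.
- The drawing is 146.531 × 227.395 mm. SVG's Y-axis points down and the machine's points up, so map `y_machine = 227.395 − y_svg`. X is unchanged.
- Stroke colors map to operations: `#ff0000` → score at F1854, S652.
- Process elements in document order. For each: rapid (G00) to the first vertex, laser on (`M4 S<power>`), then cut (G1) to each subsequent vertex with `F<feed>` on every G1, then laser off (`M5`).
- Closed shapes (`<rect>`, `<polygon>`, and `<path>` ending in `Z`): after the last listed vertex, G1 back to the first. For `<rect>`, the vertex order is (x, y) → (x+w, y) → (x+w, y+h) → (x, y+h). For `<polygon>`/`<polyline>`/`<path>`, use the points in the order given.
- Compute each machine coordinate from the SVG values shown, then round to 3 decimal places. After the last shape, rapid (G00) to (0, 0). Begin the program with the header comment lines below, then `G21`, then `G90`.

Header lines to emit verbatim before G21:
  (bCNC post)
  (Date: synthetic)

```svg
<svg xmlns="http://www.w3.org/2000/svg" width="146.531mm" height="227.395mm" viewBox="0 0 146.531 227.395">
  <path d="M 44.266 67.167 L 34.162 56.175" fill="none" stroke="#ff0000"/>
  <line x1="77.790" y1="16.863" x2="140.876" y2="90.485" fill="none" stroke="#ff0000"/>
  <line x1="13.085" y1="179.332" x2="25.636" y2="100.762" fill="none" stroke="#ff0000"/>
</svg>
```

(bCNC post)
(Date: synthetic)
G21
G90
G00 X44.266 Y160.228
M4 S652
G1 X34.162 Y171.220 F1854
M5
G00 X77.790 Y210.532
M4 S652
G1 X140.876 Y136.910 F1854
M5
G00 X13.085 Y48.063
M4 S652
G1 X25.636 Y126.633 F1854
M5
G00 X0.000 Y0.000

1 u = 1 mm; y_m = 227.395 − y.

[1] `<path>` line segment, #ff0000→score S652 F1854: (44.266,160.228) → (34.162,171.220)

[2] `<line>` line segment, #ff0000→score S652 F1854: (77.790,210.532) → (140.876,136.910)

[3] `<line>` line segment, #ff0000→score S652 F1854: (13.085,48.063) → (25.636,126.633)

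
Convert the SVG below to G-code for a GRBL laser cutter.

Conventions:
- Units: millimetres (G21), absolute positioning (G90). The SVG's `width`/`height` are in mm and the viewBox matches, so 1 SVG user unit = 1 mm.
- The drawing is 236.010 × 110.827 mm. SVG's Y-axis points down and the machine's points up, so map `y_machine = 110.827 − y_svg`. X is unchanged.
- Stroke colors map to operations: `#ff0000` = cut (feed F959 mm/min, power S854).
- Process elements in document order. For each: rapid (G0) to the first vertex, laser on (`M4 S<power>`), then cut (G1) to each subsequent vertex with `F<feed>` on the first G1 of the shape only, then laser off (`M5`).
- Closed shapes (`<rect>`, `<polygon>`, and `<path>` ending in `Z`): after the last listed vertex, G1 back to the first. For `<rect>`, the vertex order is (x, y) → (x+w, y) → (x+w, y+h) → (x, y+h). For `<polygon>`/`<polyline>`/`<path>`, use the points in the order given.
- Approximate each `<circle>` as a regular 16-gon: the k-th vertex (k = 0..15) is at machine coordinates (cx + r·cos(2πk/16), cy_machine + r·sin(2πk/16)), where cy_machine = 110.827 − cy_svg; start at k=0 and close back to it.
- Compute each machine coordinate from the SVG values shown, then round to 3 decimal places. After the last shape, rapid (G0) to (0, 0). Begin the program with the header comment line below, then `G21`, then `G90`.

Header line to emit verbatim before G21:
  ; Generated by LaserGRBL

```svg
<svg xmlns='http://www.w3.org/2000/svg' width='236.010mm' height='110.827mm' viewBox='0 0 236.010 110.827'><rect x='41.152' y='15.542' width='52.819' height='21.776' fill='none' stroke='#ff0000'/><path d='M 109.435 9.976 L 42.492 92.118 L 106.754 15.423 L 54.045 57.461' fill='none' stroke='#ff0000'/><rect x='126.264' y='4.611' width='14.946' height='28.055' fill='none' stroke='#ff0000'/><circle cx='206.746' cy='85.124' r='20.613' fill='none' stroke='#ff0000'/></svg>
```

; Generated by LaserGRBL
G21
G90
G0 X41.152 Y95.285
M4 S854
G1 X93.971 Y95.285 F959
G1 X93.971 Y73.509
G1 X41.152 Y73.509
G1 X41.152 Y95.285
M5
G0 X109.435 Y100.851
M4 S854
G1 X42.492 Y18.709 F959
G1 X106.754 Y95.404
G1 X54.045 Y53.366
M5
G0 X126.264 Y106.216
M4 S854
G1 X141.210 Y106.216 F959
G1 X141.210 Y78.161
G1 X126.264 Y78.161
G1 X126.264 Y106.216
M5
G0 X227.359 Y25.703
M4 S854
G1 X225.790 Y33.591 F959
G1 X221.322 Y40.279
G1 X214.634 Y44.747
G1 X206.746 Y46.316
G1 X198.858 Y44.747
G1 X192.170 Y40.279
G1 X187.702 Y33.591
G1 X186.133 Y25.703
G1 X187.702 Y17.815
G1 X192.170 Y11.127
G1 X198.858 Y6.659
G1 X206.746 Y5.090
G1 X214.634 Y6.659
G1 X221.322 Y11.127
G1 X225.790 Y17.815
G1 X227.359 Y25.703
M5
G0 X0.000 Y0.000

Since the viewBox matches the mm dimensions, user units are millimetres directly. The only transform is the Y-flip y_m = 110.827 − y_svg.

Shape 1 is a rectangle drawn with `<rect>`. Its stroke #ff0000 means cut at S854, F959. After flipping Y the toolpath is (41.152,95.285) → (93.971,95.285) → (93.971,73.509) → (41.152,73.509) → (41.152,95.285), returning to the start.

Shape 2 is a open polyline drawn with `<path>`. Its stroke #ff0000 means cut at S854, F959. After flipping Y the toolpath is (109.435,100.851) → (42.492,18.709) → (106.754,95.404) → (54.045,53.366).

Shape 3 is a rectangle drawn with `<rect>`. Its stroke #ff0000 means cut at S854, F959. After flipping Y the toolpath is (126.264,106.216) → (141.210,106.216) → (141.210,78.161) → (126.264,78.161) → (126.264,106.216), returning to the start.

Shape 4 is a circle drawn with `<circle>`. Its stroke #ff0000 means cut at S854, F959. After flipping Y the toolpath is (227.359,25.703) → (225.790,33.591) → (221.322,40.279) → (214.634,44.747) → (206.746,46.316) → (198.858,44.747) → (192.170,40.279) → (187.702,33.591) → (186.133,25.703) → (187.702,17.815) → (192.170,11.127) → (198.858,6.659) → (206.746,5.090) → (214.634,6.659) → (221.322,11.127) → (225.790,17.815) → (227.359,25.703), returning to the start.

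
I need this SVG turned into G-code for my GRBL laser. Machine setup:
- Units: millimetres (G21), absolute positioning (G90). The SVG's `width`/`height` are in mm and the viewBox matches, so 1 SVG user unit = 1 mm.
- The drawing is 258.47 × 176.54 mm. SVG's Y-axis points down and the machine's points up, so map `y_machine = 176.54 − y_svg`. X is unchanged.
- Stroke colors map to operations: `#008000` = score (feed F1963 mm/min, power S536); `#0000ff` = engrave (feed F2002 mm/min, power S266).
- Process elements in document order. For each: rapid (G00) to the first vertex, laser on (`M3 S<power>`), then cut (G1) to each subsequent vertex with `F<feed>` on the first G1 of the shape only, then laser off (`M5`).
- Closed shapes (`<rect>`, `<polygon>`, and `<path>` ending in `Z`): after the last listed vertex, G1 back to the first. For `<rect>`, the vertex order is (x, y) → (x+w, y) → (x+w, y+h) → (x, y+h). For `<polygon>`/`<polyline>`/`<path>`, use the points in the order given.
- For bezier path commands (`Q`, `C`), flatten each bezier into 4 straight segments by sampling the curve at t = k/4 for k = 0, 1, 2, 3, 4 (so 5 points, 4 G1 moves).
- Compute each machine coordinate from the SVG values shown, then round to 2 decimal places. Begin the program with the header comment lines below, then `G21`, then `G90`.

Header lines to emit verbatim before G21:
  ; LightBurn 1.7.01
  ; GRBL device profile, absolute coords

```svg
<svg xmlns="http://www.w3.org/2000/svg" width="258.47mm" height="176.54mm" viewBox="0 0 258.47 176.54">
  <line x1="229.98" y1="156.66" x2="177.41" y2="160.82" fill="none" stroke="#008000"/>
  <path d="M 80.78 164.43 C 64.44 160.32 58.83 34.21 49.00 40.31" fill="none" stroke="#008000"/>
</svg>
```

; LightBurn 1.7.01
; GRBL device profile, absolute coords
G21
G90
G00 X229.98 Y19.88
M3 S536
G1 X177.41 Y15.72 F1963
M5
G00 X80.78 Y12.11
M3 S536
G1 X70.30 Y34.10 F1963
G1 X62.45 Y78.00
G1 X55.81 Y119.99
G1 X49.00 Y136.23
M5

viewBox `0 0 258.47 176.54` with mm width/height → 1 unit = 1 mm. Flip: y_m = 176.54 − y_svg.

**Shape 1** — `<line>` line segment, stroke `#008000` → score (S536, F1963). Machine vertices: (229.98,19.88) → (177.41,15.72). Open path.

**Shape 2** — `<path>` cubic bezier, stroke `#008000` → score (S536, F1963). Control points (SVG): P0=(80.78,164.43), P1=(64.44,160.32), P2=(58.83,34.21), P3=(49.00,40.31); sampled at t=k/4. Machine vertices: (80.78,12.11) → (70.30,34.10) → (62.45,78.00) → (55.81,119.99) → (49.00,136.23). Open path.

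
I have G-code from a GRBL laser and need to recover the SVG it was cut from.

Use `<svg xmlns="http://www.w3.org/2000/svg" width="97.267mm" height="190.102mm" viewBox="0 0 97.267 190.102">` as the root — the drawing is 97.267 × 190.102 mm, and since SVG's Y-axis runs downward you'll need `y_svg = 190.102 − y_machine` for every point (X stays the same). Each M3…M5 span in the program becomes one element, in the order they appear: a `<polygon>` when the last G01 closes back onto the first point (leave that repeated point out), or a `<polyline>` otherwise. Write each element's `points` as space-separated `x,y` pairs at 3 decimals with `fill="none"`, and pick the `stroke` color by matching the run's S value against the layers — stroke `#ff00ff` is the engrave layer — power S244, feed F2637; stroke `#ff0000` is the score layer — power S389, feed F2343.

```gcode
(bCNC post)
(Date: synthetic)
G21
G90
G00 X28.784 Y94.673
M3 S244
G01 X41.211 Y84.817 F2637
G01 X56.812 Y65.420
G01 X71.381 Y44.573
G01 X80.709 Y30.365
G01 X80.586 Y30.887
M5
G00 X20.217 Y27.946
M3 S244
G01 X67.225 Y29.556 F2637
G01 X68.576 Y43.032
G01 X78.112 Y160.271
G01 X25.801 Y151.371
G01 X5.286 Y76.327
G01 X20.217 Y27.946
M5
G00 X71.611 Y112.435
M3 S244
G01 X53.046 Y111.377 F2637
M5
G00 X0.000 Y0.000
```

<svg xmlns="http://www.w3.org/2000/svg" width="97.267mm" height="190.102mm" viewBox="0 0 97.267 190.102">
  <polyline points="28.784,95.429 41.211,105.285 56.812,124.682 71.381,145.529 80.709,159.737 80.586,159.215" fill="none" stroke="#ff00ff"/>
  <polygon points="20.217,162.156 67.225,160.546 68.576,147.070 78.112,29.831 25.801,38.731 5.286,113.775" fill="none" stroke="#ff00ff"/>
  <polyline points="71.611,77.667 53.046,78.725" fill="none" stroke="#ff00ff"/>
</svg>

Machine Y-up, SVG Y-down with viewBox height 190.102, so y_svg = 190.102 − y_machine; X carries over. Every run uses S244, so all elements get stroke `#ff00ff` (engrave).

Run 1: The run is open, so emit a `<polyline>` with points (Y-flipped): 28.784,95.429 41.211,105.285 56.812,124.682 71.381,145.529 80.709,159.737 80.586,159.215.

Run 2: The run returns to its start, so emit a `<polygon>` with points (Y-flipped): 20.217,162.156 67.225,160.546 68.576,147.070 78.112,29.831 25.801,38.731 5.286,113.775.

Run 3: The run is open, so emit a `<polyline>` with points (Y-flipped): 71.611,77.667 53.046,78.725.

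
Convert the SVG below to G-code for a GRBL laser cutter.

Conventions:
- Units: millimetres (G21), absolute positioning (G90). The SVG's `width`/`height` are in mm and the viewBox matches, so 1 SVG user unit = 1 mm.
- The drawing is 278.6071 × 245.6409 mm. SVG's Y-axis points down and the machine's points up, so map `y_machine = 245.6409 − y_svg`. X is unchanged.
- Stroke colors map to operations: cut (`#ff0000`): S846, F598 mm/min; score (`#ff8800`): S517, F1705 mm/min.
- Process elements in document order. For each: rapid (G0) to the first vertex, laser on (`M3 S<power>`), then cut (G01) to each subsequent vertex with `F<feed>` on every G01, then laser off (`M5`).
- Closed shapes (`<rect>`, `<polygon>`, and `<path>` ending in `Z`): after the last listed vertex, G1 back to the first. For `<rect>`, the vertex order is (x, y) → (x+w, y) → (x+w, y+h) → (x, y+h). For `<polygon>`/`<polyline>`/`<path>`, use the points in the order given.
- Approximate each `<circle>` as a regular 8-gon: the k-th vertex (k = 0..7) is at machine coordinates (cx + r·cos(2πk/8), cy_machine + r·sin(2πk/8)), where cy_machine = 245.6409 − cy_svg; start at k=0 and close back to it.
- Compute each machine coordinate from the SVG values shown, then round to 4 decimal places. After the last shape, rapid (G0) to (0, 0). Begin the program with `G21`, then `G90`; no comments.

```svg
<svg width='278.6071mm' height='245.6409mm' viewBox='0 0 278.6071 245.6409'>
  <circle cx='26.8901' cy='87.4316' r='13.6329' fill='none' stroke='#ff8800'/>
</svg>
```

Since the viewBox matches the mm dimensions, user units are millimetres directly. The only transform is the Y-flip y_m = 245.6409 − y_svg.

Shape 1 is a circle drawn with `<circle>`. Its stroke #ff8800 means score at S517, F1705. After flipping Y the toolpath is (40.5230,158.2093) → (36.5300,167.8492) → (26.8901,171.8422) → (17.2502,167.8492) → (13.2572,158.2093) → (17.2502,148.5694) → (26.8901,144.5764) → (36.5300,148.5694) → (40.5230,158.2093), returning to the start.

G21
G90
G0 X40.5230 Y158.2093
M3 S517
G01 X36.5300 Y167.8492 F1705
G01 X26.8901 Y171.8422 F1705
G01 X17.2502 Y167.8492 F1705
G01 X13.2572 Y158.2093 F1705
G01 X17.2502 Y148.5694 F1705
G01 X26.8901 Y144.5764 F1705
G01 X36.5300 Y148.5694 F1705
G01 X40.5230 Y158.2093 F1705
M5
G0 X0.0000 Y0.0000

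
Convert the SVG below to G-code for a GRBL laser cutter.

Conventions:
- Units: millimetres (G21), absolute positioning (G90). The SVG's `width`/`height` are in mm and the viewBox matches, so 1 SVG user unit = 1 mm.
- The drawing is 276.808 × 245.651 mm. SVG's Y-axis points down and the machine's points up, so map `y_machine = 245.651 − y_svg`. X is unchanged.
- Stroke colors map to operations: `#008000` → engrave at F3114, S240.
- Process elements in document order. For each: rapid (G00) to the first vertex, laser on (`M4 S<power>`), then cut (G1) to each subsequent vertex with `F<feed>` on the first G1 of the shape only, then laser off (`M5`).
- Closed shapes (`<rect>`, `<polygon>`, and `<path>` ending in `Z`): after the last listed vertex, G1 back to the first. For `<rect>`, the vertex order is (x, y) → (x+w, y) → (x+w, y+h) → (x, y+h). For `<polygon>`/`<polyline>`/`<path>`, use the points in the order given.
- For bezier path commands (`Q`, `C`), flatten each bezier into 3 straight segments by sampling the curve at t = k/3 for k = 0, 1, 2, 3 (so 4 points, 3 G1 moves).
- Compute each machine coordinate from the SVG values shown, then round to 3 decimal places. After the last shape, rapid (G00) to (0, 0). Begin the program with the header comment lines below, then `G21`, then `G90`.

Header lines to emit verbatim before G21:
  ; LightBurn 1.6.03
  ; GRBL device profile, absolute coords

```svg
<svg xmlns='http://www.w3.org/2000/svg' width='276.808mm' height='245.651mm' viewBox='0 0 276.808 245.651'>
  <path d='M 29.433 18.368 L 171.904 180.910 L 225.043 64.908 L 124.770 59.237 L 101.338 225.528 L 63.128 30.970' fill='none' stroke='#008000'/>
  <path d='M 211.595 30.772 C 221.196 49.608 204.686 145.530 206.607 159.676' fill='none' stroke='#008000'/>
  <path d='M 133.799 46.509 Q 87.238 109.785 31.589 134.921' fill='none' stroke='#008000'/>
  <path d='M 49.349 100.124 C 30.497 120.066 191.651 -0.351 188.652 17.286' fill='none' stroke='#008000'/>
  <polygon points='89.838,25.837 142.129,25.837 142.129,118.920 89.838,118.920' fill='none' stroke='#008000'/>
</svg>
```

Since the viewBox matches the mm dimensions, user units are millimetres directly. The only transform is the Y-flip y_m = 245.651 − y_svg.

Shape 1 is a open polyline drawn with `<path>`. Its stroke #008000 means engrave at S240, F3114. After flipping Y the toolpath is (29.433,227.283) → (171.904,64.741) → (225.043,180.743) → (124.770,186.414) → (101.338,20.123) → (63.128,214.681).

Shape 2 is a cubic bezier drawn with `<path>`. Its stroke #008000 means engrave at S240, F3114. After flipping Y the toolpath is (211.595,214.879) → (214.142,176.231) → (209.180,121.496) → (206.607,85.975).

Shape 3 is a quadratic bezier drawn with `<path>`. Its stroke #008000 means engrave at S240, F3114. After flipping Y the toolpath is (133.799,199.142) → (101.749,161.196) → (67.679,131.725) → (31.589,110.730).

Shape 4 is a cubic bezier drawn with `<path>`. Its stroke #008000 means engrave at S240, F3114. After flipping Y the toolpath is (49.349,145.527) → (77.752,162.060) → (149.680,210.296) → (188.652,228.365).

Shape 5 is a rectangle drawn with `<polygon>`. Its stroke #008000 means engrave at S240, F3114. After flipping Y the toolpath is (89.838,219.814) → (142.129,219.814) → (142.129,126.731) → (89.838,126.731) → (89.838,219.814), returning to the start.

; LightBurn 1.6.03
; GRBL device profile, absolute coords
G21
G90
G00 X29.433 Y227.283
M4 S240
G1 X171.904 Y64.741 F3114
G1 X225.043 Y180.743
G1 X124.770 Y186.414
G1 X101.338 Y20.123
G1 X63.128 Y214.681
M5
G00 X211.595 Y214.879
M4 S240
G1 X214.142 Y176.231 F3114
G1 X209.180 Y121.496
G1 X206.607 Y85.975
M5
G00 X133.799 Y199.142
M4 S240
G1 X101.749 Y161.196 F3114
G1 X67.679 Y131.725
G1 X31.589 Y110.730
M5
G00 X49.349 Y145.527
M4 S240
G1 X77.752 Y162.060 F3114
G1 X149.680 Y210.296
G1 X188.652 Y228.365
M5
G00 X89.838 Y219.814
M4 S240
G1 X142.129 Y219.814 F3114
G1 X142.129 Y126.731
G1 X89.838 Y126.731
G1 X89.838 Y219.814
M5
G00 X0.000 Y0.000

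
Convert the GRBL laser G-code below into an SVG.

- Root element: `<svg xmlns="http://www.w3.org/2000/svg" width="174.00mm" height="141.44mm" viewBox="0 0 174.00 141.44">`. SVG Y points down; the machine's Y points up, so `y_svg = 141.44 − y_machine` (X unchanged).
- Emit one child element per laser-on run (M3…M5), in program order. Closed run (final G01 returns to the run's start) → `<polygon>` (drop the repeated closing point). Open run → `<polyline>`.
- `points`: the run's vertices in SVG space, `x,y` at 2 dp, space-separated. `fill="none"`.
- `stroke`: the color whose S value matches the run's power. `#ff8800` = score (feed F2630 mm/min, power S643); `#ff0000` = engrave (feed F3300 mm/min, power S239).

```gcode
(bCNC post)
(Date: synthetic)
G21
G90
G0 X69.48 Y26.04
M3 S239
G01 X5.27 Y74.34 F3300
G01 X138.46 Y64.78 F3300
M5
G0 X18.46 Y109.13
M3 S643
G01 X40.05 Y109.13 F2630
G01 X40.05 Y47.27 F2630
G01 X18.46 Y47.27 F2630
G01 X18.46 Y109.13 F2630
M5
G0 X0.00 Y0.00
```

Machine Y-up, SVG Y-down with viewBox height 141.44, so y_svg = 141.44 − y_machine; X carries over.

Run 1: power S239 maps to stroke `#ff0000` (engrave). The run is open, so emit a `<polyline>` with points (Y-flipped): 69.48,115.40 5.27,67.10 138.46,76.66.

Run 2: the run's S643 means `#ff8800` (score). The run returns to its start, so emit a `<polygon>` with points (Y-flipped): 18.46,32.31 40.05,32.31 40.05,94.17 18.46,94.17.

<svg xmlns="http://www.w3.org/2000/svg" width="174.00mm" height="141.44mm" viewBox="0 0 174.00 141.44">
  <polyline points="69.48,115.40 5.27,67.10 138.46,76.66" fill="none" stroke="#ff0000"/>
  <polygon points="18.46,32.31 40.05,32.31 40.05,94.17 18.46,94.17" fill="none" stroke="#ff8800"/>
</svg>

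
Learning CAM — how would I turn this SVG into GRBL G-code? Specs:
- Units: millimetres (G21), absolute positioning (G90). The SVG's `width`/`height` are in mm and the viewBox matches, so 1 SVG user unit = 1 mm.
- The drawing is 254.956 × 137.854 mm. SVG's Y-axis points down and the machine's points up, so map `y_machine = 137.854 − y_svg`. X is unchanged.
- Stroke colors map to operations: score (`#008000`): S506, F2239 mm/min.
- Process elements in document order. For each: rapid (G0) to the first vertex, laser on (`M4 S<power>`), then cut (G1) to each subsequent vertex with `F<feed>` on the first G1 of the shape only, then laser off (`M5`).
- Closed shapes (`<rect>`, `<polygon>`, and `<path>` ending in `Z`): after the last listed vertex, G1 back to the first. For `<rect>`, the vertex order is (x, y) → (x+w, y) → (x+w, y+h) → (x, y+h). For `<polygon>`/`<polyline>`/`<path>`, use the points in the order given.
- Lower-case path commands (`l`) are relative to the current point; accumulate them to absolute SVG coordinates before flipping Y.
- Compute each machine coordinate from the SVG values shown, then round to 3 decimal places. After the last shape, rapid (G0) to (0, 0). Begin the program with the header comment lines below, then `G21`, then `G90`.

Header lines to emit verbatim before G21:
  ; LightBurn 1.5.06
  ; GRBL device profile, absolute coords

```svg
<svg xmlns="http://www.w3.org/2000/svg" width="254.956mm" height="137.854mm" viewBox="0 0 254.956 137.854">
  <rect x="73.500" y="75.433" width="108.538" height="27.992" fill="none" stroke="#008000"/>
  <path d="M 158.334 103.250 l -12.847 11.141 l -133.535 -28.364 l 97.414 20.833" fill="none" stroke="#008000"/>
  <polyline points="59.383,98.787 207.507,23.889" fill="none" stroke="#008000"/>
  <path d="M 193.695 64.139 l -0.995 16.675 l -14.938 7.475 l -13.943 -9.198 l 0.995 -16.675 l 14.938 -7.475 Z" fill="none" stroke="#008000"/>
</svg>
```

; LightBurn 1.5.06
; GRBL device profile, absolute coords
G21
G90
G0 X73.500 Y62.421
M4 S506
G1 X182.038 Y62.421 F2239
G1 X182.038 Y34.429
G1 X73.500 Y34.429
G1 X73.500 Y62.421
M5
G0 X158.334 Y34.604
M4 S506
G1 X145.487 Y23.463 F2239
G1 X11.952 Y51.827
G1 X109.366 Y30.994
M5
G0 X59.383 Y39.067
M4 S506
G1 X207.507 Y113.965 F2239
M5
G0 X193.695 Y73.715
M4 S506
G1 X192.700 Y57.040 F2239
G1 X177.762 Y49.565
G1 X163.819 Y58.763
G1 X164.814 Y75.438
G1 X179.752 Y82.913
G1 X193.695 Y73.715
M5
G0 X0.000 Y0.000

viewBox `0 0 254.956 137.854` with mm width/height → 1 unit = 1 mm. Flip: y_m = 137.854 − y_svg.

**Shape 1** — `<rect>` rectangle, stroke `#008000` → score (S506, F2239). Machine vertices: (73.500,62.421) → (182.038,62.421) → (182.038,34.429) → (73.500,34.429) → (73.500,62.421). Closed: final G1 returns to the first vertex.

**Shape 2** — `<path>` open polyline, stroke `#008000` → score (S506, F2239). Machine vertices: (158.334,34.604) → (145.487,23.463) → (11.952,51.827) → (109.366,30.994). Open path.

**Shape 3** — `<polyline>` line segment, stroke `#008000` → score (S506, F2239). Machine vertices: (59.383,39.067) → (207.507,113.965). Open path.

**Shape 4** — `<path>` regular polygon, stroke `#008000` → score (S506, F2239). Machine vertices: (193.695,73.715) → (192.700,57.040) → (177.762,49.565) → (163.819,58.763) → (164.814,75.438) → (179.752,82.913) → (193.695,73.715). Closed: final G1 returns to the first vertex.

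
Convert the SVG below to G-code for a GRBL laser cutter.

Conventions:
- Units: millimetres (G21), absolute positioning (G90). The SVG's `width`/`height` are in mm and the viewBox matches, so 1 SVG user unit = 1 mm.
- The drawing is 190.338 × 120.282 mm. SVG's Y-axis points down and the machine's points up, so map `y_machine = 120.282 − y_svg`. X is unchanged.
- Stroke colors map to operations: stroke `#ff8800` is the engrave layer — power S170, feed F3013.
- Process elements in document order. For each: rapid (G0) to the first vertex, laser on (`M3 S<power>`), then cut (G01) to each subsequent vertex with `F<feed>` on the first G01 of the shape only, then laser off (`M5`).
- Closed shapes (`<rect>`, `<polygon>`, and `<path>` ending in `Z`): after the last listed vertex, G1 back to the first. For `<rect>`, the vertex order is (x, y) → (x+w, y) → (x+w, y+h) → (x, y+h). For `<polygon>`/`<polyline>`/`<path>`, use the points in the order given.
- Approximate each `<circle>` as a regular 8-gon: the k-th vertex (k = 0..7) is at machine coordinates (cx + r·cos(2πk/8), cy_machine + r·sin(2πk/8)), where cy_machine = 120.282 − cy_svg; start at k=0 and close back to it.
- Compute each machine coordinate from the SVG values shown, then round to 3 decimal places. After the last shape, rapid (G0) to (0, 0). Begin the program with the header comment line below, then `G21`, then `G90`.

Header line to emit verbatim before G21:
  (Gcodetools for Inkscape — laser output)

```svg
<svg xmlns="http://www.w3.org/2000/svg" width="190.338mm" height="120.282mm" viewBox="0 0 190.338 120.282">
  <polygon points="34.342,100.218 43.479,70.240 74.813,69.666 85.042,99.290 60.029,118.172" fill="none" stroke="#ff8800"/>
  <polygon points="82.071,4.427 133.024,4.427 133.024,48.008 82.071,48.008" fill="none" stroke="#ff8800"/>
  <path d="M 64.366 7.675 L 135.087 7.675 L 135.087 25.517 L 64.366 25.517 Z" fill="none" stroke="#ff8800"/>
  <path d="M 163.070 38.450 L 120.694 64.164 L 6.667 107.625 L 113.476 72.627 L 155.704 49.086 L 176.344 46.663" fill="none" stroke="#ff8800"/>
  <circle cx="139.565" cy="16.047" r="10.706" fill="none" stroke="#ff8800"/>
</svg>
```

(Gcodetools for Inkscape — laser output)
G21
G90
G0 X34.342 Y20.064
M3 S170
G01 X43.479 Y50.042 F3013
G01 X74.813 Y50.616
G01 X85.042 Y20.992
G01 X60.029 Y2.110
G01 X34.342 Y20.064
M5
G0 X82.071 Y115.855
M3 S170
G01 X133.024 Y115.855 F3013
G01 X133.024 Y72.274
G01 X82.071 Y72.274
G01 X82.071 Y115.855
M5
G0 X64.366 Y112.607
M3 S170
G01 X135.087 Y112.607 F3013
G01 X135.087 Y94.765
G01 X64.366 Y94.765
G01 X64.366 Y112.607
M5
G0 X163.070 Y81.832
M3 S170
G01 X120.694 Y56.118 F3013
G01 X6.667 Y12.657
G01 X113.476 Y47.655
G01 X155.704 Y71.196
G01 X176.344 Y73.619
M5
G0 X150.271 Y104.235
M3 S170
G01 X147.135 Y111.805 F3013
G01 X139.565 Y114.941
G01 X131.995 Y111.805
G01 X128.859 Y104.235
G01 X131.995 Y96.665
G01 X139.565 Y93.529
G01 X147.135 Y96.665
G01 X150.271 Y104.235
M5
G0 X0.000 Y0.000

1 u = 1 mm; y_m = 120.282 − y.

[1] `<polygon>` regular polygon, #ff8800→engrave S170 F3013: (34.342,20.064) → (43.479,50.042) → (74.813,50.616) → (85.042,20.992) → (60.029,2.110) → (34.342,20.064) (closed)

[2] `<polygon>` rectangle, #ff8800→engrave S170 F3013: (82.071,115.855) → (133.024,115.855) → (133.024,72.274) → (82.071,72.274) → (82.071,115.855) (closed)

[3] `<path>` rectangle, #ff8800→engrave S170 F3013: (64.366,112.607) → (135.087,112.607) → (135.087,94.765) → (64.366,94.765) → (64.366,112.607) (closed)

[4] `<path>` open polyline, #ff8800→engrave S170 F3013: (163.070,81.832) → (120.694,56.118) → (6.667,12.657) → (113.476,47.655) → (155.704,71.196) → (176.344,73.619)

[5] `<circle>` circle, #ff8800→engrave S170 F3013: (150.271,104.235) → (147.135,111.805) → (139.565,114.941) → (131.995,111.805) → (128.859,104.235) → (131.995,96.665) → (139.565,93.529) → (147.135,96.665) → (150.271,104.235) (closed)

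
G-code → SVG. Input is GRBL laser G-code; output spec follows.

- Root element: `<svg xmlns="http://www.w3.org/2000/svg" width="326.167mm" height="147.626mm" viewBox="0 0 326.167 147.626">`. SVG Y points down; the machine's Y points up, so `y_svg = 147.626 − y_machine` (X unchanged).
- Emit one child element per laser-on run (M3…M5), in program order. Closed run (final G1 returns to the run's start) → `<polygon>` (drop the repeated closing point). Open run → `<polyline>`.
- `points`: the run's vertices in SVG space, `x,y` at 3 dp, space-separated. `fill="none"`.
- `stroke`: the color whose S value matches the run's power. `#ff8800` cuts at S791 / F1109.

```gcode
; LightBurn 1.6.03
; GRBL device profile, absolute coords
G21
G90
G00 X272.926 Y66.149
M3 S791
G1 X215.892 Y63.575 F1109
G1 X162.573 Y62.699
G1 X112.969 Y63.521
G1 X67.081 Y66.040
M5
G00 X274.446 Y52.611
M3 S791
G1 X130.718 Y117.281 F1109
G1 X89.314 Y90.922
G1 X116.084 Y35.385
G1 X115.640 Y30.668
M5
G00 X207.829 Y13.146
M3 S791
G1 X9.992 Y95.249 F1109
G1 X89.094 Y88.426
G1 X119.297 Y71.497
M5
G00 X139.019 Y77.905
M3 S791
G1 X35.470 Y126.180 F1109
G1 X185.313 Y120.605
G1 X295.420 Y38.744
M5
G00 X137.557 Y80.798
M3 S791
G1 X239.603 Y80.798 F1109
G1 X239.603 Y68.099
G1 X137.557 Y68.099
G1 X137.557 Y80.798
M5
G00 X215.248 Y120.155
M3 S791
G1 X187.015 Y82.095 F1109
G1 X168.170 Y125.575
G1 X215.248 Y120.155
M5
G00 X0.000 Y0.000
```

Each laser-on run becomes one SVG element. Flip Y back into SVG space with y_svg = 147.626 − y_machine. Every run uses S791, so all elements get stroke `#ff8800` (cut).

Run 1: The run is open, so emit a `<polyline>` with points (Y-flipped): 272.926,81.477 215.892,84.051 162.573,84.927 112.969,84.105 67.081,81.586.

Run 2: The run is open, so emit a `<polyline>` with points (Y-flipped): 274.446,95.015 130.718,30.345 89.314,56.704 116.084,112.241 115.640,116.958.

Run 3: The run is open, so emit a `<polyline>` with points (Y-flipped): 207.829,134.480 9.992,52.377 89.094,59.200 119.297,76.129.

Run 4: The run is open, so emit a `<polyline>` with points (Y-flipped): 139.019,69.721 35.470,21.446 185.313,27.021 295.420,108.882.

Run 5: The run returns to its start, so emit a `<polygon>` with points (Y-flipped): 137.557,66.828 239.603,66.828 239.603,79.527 137.557,79.527.

Run 6: The run returns to its start, so emit a `<polygon>` with points (Y-flipped): 215.248,27.471 187.015,65.531 168.170,22.051.

<svg xmlns="http://www.w3.org/2000/svg" width="326.167mm" height="147.626mm" viewBox="0 0 326.167 147.626">
  <polyline points="272.926,81.477 215.892,84.051 162.573,84.927 112.969,84.105 67.081,81.586" fill="none" stroke="#ff8800"/>
  <polyline points="274.446,95.015 130.718,30.345 89.314,56.704 116.084,112.241 115.640,116.958" fill="none" stroke="#ff8800"/>
  <polyline points="207.829,134.480 9.992,52.377 89.094,59.200 119.297,76.129" fill="none" stroke="#ff8800"/>
  <polyline points="139.019,69.721 35.470,21.446 185.313,27.021 295.420,108.882" fill="none" stroke="#ff8800"/>
  <polygon points="137.557,66.828 239.603,66.828 239.603,79.527 137.557,79.527" fill="none" stroke="#ff8800"/>
  <polygon points="215.248,27.471 187.015,65.531 168.170,22.051" fill="none" stroke="#ff8800"/>
</svg>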